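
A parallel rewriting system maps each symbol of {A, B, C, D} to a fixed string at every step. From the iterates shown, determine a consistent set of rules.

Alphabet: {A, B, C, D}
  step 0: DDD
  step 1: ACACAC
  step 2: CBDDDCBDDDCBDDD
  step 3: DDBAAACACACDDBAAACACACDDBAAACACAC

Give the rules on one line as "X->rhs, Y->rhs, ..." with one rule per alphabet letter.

  step 2 ⇒ step 3: CBDDDCBDDDCBDDD ⇒ DD·BAA·AC·AC·AC·DD·BAA·AC·AC·AC·DD·BAA·AC·AC·AC
    B ↦ BAA
    C ↦ DD
    D ↦ AC
  step 1 ⇒ step 2: ACACAC ⇒ CBD·DD·CBD·DD·CBD·DD
    A ↦ CBD

A->CBD, B->BAA, C->DD, D->AC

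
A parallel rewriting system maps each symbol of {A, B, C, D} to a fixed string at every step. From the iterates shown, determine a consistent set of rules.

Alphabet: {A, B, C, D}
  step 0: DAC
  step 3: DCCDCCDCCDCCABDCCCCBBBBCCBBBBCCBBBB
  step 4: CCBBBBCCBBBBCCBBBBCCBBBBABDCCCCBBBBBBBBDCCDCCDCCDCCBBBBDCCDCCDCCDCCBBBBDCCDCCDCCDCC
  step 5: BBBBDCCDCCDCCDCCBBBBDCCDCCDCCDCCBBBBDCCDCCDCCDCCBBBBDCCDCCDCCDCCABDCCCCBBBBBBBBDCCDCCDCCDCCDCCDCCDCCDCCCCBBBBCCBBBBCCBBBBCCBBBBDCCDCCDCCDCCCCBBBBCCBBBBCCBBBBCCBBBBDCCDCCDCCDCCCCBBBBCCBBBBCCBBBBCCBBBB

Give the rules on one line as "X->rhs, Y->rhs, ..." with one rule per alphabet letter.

A->AB, B->DCC, C->BB, D->CC

  step 4 ⇒ step 5: CCBBBBCCBBBBCCBBBBCCBBBBABDCCCCBBBBBBBBDCCDCCDCCDCCBBBBDCCDCCDCCDCCBBBBDCCDCCDCCDCC ⇒ BB·BB·DCC·DCC·DCC·DCC·BB·BB·DCC·DCC·DCC·DCC·BB·BB·DCC·DCC·DCC·DCC·BB·BB·DCC·DCC·DCC·DCC·AB·DCC·CC·BB·BB·BB·BB·DCC·DCC·DCC·DCC·DCC·DCC·DCC·DCC·CC·BB·BB·CC·BB·BB·CC·BB·BB·CC·BB·BB·DCC·DCC·DCC·DCC·CC·BB·BB·CC·BB·BB·CC·BB·BB·CC·BB·BB·DCC·DCC·DCC·DCC·CC·BB·BB·CC·BB·BB·CC·BB·BB·CC·BB·BB
    A ↦ AB
    B ↦ DCC
    C ↦ BB
    D ↦ CC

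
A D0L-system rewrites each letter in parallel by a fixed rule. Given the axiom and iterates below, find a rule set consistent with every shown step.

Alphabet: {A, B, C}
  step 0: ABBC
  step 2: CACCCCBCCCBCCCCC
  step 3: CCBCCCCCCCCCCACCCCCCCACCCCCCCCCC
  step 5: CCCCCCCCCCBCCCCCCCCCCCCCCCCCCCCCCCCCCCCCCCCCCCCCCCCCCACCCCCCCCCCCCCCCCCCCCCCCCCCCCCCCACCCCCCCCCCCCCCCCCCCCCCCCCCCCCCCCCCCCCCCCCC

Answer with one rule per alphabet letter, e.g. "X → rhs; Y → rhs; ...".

  step 2 ⇒ step 3: CACCCCBCCCBCCCCC ⇒ CC·BC·CC·CC·CC·CC·CA·CC·CC·CC·CA·CC·CC·CC·CC·CC
    A ↦ BC
    B ↦ CA
    C ↦ CC

A->BC, B->CA, C->CC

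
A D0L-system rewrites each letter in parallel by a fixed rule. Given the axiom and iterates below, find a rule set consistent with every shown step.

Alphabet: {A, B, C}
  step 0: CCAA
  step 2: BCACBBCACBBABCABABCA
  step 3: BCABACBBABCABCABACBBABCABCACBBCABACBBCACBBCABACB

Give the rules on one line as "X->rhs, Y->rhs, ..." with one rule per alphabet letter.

  step 2 ⇒ step 3: BCACBBCACBBABCABABCA ⇒ BCA·BA·CB·BA·BCA·BCA·BA·CB·BA·BCA·BCA·CB·BCA·BA·CB·BCA·CB·BCA·BA·CB
    A ↦ CB
    B ↦ BCA
    C ↦ BA

A->CB, B->BCA, C->BA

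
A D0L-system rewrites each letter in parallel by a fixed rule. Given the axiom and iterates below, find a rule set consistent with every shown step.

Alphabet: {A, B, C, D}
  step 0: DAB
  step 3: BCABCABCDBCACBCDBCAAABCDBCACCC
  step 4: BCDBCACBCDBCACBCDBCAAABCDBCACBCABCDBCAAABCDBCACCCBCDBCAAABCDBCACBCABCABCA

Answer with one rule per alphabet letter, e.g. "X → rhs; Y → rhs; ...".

A->C, B->BCD, C->BCA, D->AA

  step 3 ⇒ step 4: BCABCABCDBCACBCDBCAAABCDBCACCC ⇒ BCD·BCA·C·BCD·BCA·C·BCD·BCA·AA·BCD·BCA·C·BCA·BCD·BCA·AA·BCD·BCA·C·C·C·BCD·BCA·AA·BCD·BCA·C·BCA·BCA·BCA
    A ↦ C
    B ↦ BCD
    C ↦ BCA
    D ↦ AA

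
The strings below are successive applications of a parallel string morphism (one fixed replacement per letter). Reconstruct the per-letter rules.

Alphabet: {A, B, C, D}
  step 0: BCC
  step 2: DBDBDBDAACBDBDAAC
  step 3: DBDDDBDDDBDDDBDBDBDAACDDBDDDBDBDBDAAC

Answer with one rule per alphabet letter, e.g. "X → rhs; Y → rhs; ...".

  step 2 ⇒ step 3: DBDBDBDAACBDBDAAC ⇒ DBD·D·DBD·D·DBD·D·DBD·BD·BD·AAC·D·DBD·D·DBD·BD·BD·AAC
    A ↦ BD
    B ↦ D
    C ↦ AAC
    D ↦ DBD

A->BD, B->D, C->AAC, D->DBD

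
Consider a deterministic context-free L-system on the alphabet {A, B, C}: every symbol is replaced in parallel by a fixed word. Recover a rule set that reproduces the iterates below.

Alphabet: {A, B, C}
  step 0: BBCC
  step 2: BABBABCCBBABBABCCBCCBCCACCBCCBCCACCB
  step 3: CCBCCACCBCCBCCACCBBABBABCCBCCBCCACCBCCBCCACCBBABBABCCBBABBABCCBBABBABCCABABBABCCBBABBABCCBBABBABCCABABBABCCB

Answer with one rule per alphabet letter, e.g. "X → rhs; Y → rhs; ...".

  step 2 ⇒ step 3: BABBABCCBBABBABCCBCCBCCACCBCCBCCACCB ⇒ CCB·CCA·CCB·CCB·CCA·CCB·BAB·BAB·CCB·CCB·CCA·CCB·CCB·CCA·CCB·BAB·BAB·CCB·BAB·BAB·CCB·BAB·BAB·CCA·BAB·BAB·CCB·BAB·BAB·CCB·BAB·BAB·CCA·BAB·BAB·CCB
    A ↦ CCA
    B ↦ CCB
    C ↦ BAB

A->CCA, B->CCB, C->BAB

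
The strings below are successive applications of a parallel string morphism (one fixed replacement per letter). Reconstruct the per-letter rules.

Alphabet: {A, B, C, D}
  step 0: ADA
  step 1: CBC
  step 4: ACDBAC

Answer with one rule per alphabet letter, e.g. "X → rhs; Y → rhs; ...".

A->C, B->AC, C->D, D->B

  step 0 ⇒ step 1: ADA ⇒ C·B·C
    A ↦ C
    D ↦ B
    B ↦ AC  (constrained at step 1)
    C ↦ D  (constrained at step 1)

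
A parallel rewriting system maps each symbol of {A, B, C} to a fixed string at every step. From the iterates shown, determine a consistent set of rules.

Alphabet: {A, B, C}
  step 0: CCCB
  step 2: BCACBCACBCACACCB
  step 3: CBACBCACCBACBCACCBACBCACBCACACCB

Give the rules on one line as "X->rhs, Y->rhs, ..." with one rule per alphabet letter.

  step 2 ⇒ step 3: BCACBCACBCACACCB ⇒ CB·AC·BC·AC·CB·AC·BC·AC·CB·AC·BC·AC·BC·AC·AC·CB
    A ↦ BC
    B ↦ CB
    C ↦ AC

A->BC, B->CB, C->AC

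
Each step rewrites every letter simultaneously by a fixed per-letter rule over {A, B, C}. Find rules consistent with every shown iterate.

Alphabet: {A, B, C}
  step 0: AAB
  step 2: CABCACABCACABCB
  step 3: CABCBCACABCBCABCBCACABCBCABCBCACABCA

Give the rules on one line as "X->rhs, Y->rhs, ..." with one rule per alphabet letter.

A->CB, B->CA, C->CAB

  step 2 ⇒ step 3: CABCACABCACABCB ⇒ CAB·CB·CA·CAB·CB·CAB·CB·CA·CAB·CB·CAB·CB·CA·CAB·CA
    A ↦ CB
    B ↦ CA
    C ↦ CAB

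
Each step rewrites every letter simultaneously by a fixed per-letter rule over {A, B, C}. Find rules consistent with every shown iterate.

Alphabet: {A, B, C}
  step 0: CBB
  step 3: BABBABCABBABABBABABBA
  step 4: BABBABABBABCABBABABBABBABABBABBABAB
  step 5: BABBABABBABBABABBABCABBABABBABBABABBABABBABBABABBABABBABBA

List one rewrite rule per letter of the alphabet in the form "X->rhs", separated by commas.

A->B, B->BA, C->BCA

  step 4 ⇒ step 5: BABBABABBABCABBABABBABBABABBABBABAB ⇒ BA·B·BA·BA·B·BA·B·BA·BA·B·BA·BCA·B·BA·BA·B·BA·B·BA·BA·B·BA·BA·B·BA·B·BA·BA·B·BA·BA·B·BA·B·BA
    A ↦ B
    B ↦ BA
    C ↦ BCA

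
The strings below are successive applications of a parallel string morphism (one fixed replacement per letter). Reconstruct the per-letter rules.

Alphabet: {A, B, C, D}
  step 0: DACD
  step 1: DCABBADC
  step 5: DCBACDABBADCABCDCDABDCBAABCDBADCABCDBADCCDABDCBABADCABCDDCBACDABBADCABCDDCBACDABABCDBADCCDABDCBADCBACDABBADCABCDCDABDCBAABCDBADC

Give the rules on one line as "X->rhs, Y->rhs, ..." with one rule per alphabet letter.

A->AB, B->CD, C->BA, D->DC

  step 0 ⇒ step 1: DACD ⇒ DC·AB·BA·DC
    A ↦ AB
    C ↦ BA
    D ↦ DC
    B ↦ CD  (constrained at step 1)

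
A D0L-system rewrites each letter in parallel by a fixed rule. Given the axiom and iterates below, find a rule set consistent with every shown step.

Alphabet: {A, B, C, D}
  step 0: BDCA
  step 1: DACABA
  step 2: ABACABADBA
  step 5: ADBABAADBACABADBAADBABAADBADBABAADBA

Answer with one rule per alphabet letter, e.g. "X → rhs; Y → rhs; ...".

A->BA, B->D, C->CA, D->A

  step 1 ⇒ step 2: DACABA ⇒ A·BA·CA·BA·D·BA
    A ↦ BA
    B ↦ D
    C ↦ CA
    D ↦ A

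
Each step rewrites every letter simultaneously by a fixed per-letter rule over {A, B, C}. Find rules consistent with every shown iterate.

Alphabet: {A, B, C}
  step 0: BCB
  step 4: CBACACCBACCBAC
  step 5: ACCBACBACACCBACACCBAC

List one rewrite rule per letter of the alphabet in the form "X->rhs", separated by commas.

  step 4 ⇒ step 5: CBACACCBACCBAC ⇒ AC·C·B·AC·B·AC·AC·C·B·AC·AC·C·B·AC
    A ↦ B
    B ↦ C
    C ↦ AC

A->B, B->C, C->AC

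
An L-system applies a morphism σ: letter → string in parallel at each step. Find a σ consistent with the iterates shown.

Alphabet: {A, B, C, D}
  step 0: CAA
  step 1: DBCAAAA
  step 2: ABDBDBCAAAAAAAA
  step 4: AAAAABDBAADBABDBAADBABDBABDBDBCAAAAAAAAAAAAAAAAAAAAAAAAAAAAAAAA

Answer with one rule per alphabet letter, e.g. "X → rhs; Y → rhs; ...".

  step 1 ⇒ step 2: DBCAAAA ⇒ AB·DB·DBC·AA·AA·AA·AA
    A ↦ AA
    B ↦ DB
    C ↦ DBC
    D ↦ AB

A->AA, B->DB, C->DBC, D->AB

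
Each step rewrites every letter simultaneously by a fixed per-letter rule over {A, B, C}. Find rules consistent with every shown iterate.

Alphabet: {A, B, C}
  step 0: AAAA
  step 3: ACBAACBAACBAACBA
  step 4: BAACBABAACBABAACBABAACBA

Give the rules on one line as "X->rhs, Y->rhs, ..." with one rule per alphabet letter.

A->BA, B->C, C->A

  step 3 ⇒ step 4: ACBAACBAACBAACBA ⇒ BA·A·C·BA·BA·A·C·BA·BA·A·C·BA·BA·A·C·BA
    A ↦ BA
    B ↦ C
    C ↦ A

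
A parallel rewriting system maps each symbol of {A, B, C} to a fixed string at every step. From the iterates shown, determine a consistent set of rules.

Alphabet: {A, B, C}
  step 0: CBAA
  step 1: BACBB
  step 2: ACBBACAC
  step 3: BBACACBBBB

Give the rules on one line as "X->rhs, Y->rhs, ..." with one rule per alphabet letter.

A->B, B->AC, C->B

  step 2 ⇒ step 3: ACBBACAC ⇒ B·B·AC·AC·B·B·B·B
    A ↦ B
    B ↦ AC
    C ↦ B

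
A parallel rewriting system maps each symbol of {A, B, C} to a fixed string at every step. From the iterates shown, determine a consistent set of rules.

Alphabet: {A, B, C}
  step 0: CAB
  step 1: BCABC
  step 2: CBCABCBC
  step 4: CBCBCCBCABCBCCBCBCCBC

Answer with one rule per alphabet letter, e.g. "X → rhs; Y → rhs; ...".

A->AB, B->C, C->BC

  step 1 ⇒ step 2: BCABC ⇒ C·BC·AB·C·BC
    A ↦ AB
    B ↦ C
    C ↦ BC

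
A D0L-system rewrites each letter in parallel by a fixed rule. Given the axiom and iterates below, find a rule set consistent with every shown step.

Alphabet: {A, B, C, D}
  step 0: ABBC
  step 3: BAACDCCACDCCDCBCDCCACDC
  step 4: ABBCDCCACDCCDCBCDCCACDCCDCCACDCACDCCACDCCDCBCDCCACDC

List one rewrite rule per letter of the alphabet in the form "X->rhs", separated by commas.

  step 3 ⇒ step 4: BAACDCCACDCCDCBCDCCACDC ⇒ A·B·B·CDC·CA·CDC·CDC·B·CDC·CA·CDC·CDC·CA·CDC·A·CDC·CA·CDC·CDC·B·CDC·CA·CDC
    A ↦ B
    B ↦ A
    C ↦ CDC
    D ↦ CA

A->B, B->A, C->CDC, D->CA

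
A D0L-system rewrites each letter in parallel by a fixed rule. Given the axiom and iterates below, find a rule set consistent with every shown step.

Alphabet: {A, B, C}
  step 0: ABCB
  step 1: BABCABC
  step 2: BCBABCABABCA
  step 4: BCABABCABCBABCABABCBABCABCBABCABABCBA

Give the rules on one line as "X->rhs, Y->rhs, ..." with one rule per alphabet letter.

A->BA, B->BC, C->A

  step 1 ⇒ step 2: BABCABC ⇒ BC·BA·BC·A·BA·BC·A
    A ↦ BA
    B ↦ BC
    C ↦ A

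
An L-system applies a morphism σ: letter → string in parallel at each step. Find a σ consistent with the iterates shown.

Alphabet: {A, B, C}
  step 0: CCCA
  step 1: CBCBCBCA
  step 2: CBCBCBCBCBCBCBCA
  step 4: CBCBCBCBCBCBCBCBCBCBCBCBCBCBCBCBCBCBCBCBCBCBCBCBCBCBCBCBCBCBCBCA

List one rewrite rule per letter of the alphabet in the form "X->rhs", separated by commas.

A->CA, B->CB, C->CB

  step 1 ⇒ step 2: CBCBCBCA ⇒ CB·CB·CB·CB·CB·CB·CB·CA
    A ↦ CA
    B ↦ CB
    C ↦ CB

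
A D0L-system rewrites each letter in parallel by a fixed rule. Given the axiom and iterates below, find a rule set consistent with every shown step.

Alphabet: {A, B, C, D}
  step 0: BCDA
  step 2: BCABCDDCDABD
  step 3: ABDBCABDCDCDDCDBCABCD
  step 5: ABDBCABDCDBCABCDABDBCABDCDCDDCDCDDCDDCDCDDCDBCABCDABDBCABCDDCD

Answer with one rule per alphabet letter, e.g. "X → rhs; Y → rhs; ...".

  step 2 ⇒ step 3: BCABCDDCDABD ⇒ AB·D·BC·AB·D·CD·CD·D·CD·BC·AB·CD
    A ↦ BC
    B ↦ AB
    C ↦ D
    D ↦ CD

A->BC, B->AB, C->D, D->CD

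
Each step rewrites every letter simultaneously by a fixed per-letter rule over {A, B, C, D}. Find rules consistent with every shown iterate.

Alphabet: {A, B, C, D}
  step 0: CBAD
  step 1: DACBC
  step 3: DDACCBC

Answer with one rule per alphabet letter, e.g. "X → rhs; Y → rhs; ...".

  step 0 ⇒ step 1: CBAD ⇒ D·A·CB·C
    A ↦ CB
    B ↦ A
    C ↦ D
    D ↦ C

A->CB, B->A, C->D, D->C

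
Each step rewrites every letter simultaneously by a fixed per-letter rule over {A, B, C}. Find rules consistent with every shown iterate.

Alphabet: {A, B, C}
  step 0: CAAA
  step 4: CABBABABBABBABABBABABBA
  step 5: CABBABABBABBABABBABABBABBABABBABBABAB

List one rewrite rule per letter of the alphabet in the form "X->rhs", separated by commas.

A->B, B->BA, C->CA

  step 4 ⇒ step 5: CABBABABBABBABABBABABBA ⇒ CA·B·BA·BA·B·BA·B·BA·BA·B·BA·BA·B·BA·B·BA·BA·B·BA·B·BA·BA·B
    A ↦ B
    B ↦ BA
    C ↦ CA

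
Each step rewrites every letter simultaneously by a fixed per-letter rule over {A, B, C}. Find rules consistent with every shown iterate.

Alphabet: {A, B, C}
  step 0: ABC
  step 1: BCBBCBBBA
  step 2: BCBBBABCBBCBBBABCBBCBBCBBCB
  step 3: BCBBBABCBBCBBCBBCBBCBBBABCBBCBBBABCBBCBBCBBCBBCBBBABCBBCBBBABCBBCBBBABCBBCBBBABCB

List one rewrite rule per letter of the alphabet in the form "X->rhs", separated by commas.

A->BCB, B->BCB, C->BBA

  step 2 ⇒ step 3: BCBBBABCBBCBBBABCBBCBBCBBCB ⇒ BCB·BBA·BCB·BCB·BCB·BCB·BCB·BBA·BCB·BCB·BBA·BCB·BCB·BCB·BCB·BCB·BBA·BCB·BCB·BBA·BCB·BCB·BBA·BCB·BCB·BBA·BCB
    A ↦ BCB
    B ↦ BCB
    C ↦ BBA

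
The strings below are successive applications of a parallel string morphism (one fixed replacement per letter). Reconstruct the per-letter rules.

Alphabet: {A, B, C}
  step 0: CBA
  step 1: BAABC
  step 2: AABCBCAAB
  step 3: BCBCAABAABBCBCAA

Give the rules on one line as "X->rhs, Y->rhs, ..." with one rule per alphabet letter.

A->BC, B->AA, C->B

  step 2 ⇒ step 3: AABCBCAAB ⇒ BC·BC·AA·B·AA·B·BC·BC·AA
    A ↦ BC
    B ↦ AA
    C ↦ B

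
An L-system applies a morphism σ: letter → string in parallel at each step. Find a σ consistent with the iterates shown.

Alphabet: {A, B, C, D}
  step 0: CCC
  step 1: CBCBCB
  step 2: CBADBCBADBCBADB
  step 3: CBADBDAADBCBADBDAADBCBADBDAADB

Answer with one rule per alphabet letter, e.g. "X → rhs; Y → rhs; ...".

  step 2 ⇒ step 3: CBADBCBADBCBADB ⇒ CB·ADB·D·A·ADB·CB·ADB·D·A·ADB·CB·ADB·D·A·ADB
    A ↦ D
    B ↦ ADB
    C ↦ CB
    D ↦ A

A->D, B->ADB, C->CB, D->A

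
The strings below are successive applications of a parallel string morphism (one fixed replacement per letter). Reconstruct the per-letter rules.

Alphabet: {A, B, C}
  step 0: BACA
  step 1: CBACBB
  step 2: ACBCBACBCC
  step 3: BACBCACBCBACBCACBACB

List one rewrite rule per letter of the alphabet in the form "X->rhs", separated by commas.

  step 2 ⇒ step 3: ACBCBACBCC ⇒ B·ACB·C·ACB·C·B·ACB·C·ACB·ACB
    A ↦ B
    B ↦ C
    C ↦ ACB

A->B, B->C, C->ACB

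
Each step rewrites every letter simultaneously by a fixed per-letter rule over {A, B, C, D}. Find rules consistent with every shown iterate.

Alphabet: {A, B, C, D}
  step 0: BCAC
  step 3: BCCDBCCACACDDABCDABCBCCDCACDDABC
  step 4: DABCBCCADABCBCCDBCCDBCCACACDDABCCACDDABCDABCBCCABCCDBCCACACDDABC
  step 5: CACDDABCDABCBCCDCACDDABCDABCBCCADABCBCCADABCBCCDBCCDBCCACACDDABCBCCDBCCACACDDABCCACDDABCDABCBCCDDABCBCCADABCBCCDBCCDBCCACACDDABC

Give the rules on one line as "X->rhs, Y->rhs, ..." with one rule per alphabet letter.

A->CD, B->DA, C->BC, D->CA

  step 4 ⇒ step 5: DABCBCCADABCBCCDBCCDBCCACACDDABCCACDDABCDABCBCCABCCDBCCACACDDABC ⇒ CA·CD·DA·BC·DA·BC·BC·CD·CA·CD·DA·BC·DA·BC·BC·CA·DA·BC·BC·CA·DA·BC·BC·CD·BC·CD·BC·CA·CA·CD·DA·BC·BC·CD·BC·CA·CA·CD·DA·BC·CA·CD·DA·BC·DA·BC·BC·CD·DA·BC·BC·CA·DA·BC·BC·CD·BC·CD·BC·CA·CA·CD·DA·BC
    A ↦ CD
    B ↦ DA
    C ↦ BC
    D ↦ CA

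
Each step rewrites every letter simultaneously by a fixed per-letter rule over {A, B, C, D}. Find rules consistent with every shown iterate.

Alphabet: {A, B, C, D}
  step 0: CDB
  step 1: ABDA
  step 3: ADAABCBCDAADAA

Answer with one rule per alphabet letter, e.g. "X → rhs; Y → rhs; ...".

  step 0 ⇒ step 1: CDB ⇒ A·B·DA
    B ↦ DA
    C ↦ A
    D ↦ B
    A ↦ CBC  (constrained at step 1)

A->CBC, B->DA, C->A, D->B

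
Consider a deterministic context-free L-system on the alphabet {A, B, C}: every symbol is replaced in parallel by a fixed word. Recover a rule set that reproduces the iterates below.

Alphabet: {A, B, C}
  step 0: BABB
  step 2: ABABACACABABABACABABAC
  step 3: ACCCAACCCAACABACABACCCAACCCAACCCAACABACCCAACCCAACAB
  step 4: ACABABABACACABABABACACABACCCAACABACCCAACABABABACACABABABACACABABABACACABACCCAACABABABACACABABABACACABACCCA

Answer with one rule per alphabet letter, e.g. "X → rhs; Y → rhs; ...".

  step 3 ⇒ step 4: ACCCAACCCAACABACABACCCAACCCAACCCAACABACCCAACCCAACAB ⇒ AC·AB·AB·AB·AC·AC·AB·AB·AB·AC·AC·AB·AC·CCA·AC·AB·AC·CCA·AC·AB·AB·AB·AC·AC·AB·AB·AB·AC·AC·AB·AB·AB·AC·AC·AB·AC·CCA·AC·AB·AB·AB·AC·AC·AB·AB·AB·AC·AC·AB·AC·CCA
    A ↦ AC
    B ↦ CCA
    C ↦ AB

A->AC, B->CCA, C->AB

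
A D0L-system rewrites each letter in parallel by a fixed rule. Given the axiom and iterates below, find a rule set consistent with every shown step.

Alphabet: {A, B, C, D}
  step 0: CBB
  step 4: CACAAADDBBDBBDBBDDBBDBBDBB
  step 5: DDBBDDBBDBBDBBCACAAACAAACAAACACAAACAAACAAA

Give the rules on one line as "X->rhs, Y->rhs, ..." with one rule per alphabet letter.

  step 4 ⇒ step 5: CACAAADDBBDBBDBBDDBBDBBDBB ⇒ D·DBB·D·DBB·DBB·DBB·CA·CA·A·A·CA·A·A·CA·A·A·CA·CA·A·A·CA·A·A·CA·A·A
    A ↦ DBB
    B ↦ A
    C ↦ D
    D ↦ CA

A->DBB, B->A, C->D, D->CA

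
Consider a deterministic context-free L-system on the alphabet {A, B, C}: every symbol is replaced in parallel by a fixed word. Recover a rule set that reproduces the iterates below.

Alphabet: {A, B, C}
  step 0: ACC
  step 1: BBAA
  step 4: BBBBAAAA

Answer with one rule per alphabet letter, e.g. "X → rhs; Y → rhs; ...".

  step 0 ⇒ step 1: ACC ⇒ BB·A·A
    A ↦ BB
    C ↦ A
    B ↦ C  (constrained at step 1)

A->BB, B->C, C->A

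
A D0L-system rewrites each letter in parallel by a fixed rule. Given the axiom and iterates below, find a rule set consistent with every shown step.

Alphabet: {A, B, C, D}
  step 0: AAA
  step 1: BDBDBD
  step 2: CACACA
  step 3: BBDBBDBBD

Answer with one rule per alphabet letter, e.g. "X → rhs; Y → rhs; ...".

  step 2 ⇒ step 3: CACACA ⇒ B·BD·B·BD·B·BD
    A ↦ BD
    C ↦ B
  step 1 ⇒ step 2: BDBDBD ⇒ C·A·C·A·C·A
    B ↦ C
  step 1 ⇒ step 2: BDBDBD ⇒ C·A·C·A·C·A
    D ↦ A

A->BD, B->C, C->B, D->A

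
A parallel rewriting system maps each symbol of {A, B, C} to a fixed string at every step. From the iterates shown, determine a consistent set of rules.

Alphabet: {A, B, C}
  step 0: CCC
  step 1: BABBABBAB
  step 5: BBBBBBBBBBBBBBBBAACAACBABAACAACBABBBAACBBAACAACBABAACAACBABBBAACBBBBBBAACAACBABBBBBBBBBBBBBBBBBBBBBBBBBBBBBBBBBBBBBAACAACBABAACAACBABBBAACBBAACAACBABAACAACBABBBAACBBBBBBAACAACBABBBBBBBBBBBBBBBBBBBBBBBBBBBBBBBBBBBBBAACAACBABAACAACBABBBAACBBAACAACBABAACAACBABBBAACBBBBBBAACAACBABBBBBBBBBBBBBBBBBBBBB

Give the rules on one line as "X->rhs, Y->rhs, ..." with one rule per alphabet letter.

A->AAC, B->BB, C->BAB

  step 0 ⇒ step 1: CCC ⇒ BAB·BAB·BAB
    C ↦ BAB
    A ↦ AAC  (constrained at step 1)
    B ↦ BB  (constrained at step 1)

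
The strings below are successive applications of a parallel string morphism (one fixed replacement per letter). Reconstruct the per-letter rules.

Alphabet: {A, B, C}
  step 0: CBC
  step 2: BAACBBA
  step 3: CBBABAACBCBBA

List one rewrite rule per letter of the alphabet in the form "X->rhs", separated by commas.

  step 2 ⇒ step 3: BAACBBA ⇒ CB·BA·BA·A·CB·CB·BA
    A ↦ BA
    B ↦ CB
    C ↦ A

A->BA, B->CB, C->A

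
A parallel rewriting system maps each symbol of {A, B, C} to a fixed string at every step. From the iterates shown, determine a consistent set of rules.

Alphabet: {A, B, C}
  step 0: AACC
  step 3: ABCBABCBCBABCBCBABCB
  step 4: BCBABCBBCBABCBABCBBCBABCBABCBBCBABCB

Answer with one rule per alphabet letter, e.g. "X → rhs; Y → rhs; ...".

  step 3 ⇒ step 4: ABCBABCBCBABCBCBABCB ⇒ B·CB·AB·CB·B·CB·AB·CB·AB·CB·B·CB·AB·CB·AB·CB·B·CB·AB·CB
    A ↦ B
    B ↦ CB
    C ↦ AB

A->B, B->CB, C->AB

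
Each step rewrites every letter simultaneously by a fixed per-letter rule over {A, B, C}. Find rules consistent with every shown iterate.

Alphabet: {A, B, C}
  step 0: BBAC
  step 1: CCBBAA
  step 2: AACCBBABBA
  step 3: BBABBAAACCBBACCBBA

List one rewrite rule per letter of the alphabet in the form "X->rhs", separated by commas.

  step 2 ⇒ step 3: AACCBBABBA ⇒ BBA·BBA·A·A·C·C·BBA·C·C·BBA
    A ↦ BBA
    B ↦ C
    C ↦ A

A->BBA, B->C, C->A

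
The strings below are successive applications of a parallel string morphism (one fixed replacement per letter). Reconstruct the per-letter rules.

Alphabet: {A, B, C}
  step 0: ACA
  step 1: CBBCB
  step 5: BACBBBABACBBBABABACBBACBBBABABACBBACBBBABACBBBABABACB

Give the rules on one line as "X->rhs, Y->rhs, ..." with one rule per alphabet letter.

  step 0 ⇒ step 1: ACA ⇒ CB·B·CB
    A ↦ CB
    C ↦ B
    B ↦ BA  (constrained at step 1)

A->CB, B->BA, C->B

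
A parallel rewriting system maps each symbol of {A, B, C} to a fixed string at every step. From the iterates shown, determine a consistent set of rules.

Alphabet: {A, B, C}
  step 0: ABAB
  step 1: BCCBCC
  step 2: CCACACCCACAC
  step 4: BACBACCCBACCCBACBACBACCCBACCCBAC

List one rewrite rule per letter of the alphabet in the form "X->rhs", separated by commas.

  step 1 ⇒ step 2: BCCBCC ⇒ CC·AC·AC·CC·AC·AC
    B ↦ CC
    C ↦ AC
  step 0 ⇒ step 1: ABAB ⇒ B·CC·B·CC
    A ↦ B

A->B, B->CC, C->AC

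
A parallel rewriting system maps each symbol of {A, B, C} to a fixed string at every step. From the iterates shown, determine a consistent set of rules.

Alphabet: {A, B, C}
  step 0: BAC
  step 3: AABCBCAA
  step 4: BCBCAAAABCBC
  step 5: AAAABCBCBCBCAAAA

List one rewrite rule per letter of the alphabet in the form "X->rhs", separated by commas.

  step 4 ⇒ step 5: BCBCAAAABCBC ⇒ A·A·A·A·BC·BC·BC·BC·A·A·A·A
    A ↦ BC
    B ↦ A
    C ↦ A

A->BC, B->A, C->A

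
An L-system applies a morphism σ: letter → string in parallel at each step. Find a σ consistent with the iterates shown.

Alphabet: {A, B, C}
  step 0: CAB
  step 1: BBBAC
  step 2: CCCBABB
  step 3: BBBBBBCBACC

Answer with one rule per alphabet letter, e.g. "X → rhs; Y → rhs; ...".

  step 2 ⇒ step 3: CCCBABB ⇒ BB·BB·BB·C·BA·C·C
    A ↦ BA
    B ↦ C
    C ↦ BB

A->BA, B->C, C->BB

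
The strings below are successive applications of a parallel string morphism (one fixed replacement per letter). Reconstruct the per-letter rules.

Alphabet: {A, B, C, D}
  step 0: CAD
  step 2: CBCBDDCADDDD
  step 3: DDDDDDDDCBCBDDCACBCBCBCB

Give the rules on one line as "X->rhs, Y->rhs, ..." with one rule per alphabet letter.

A->CA, B->DD, C->DD, D->CB

  step 2 ⇒ step 3: CBCBDDCADDDD ⇒ DD·DD·DD·DD·CB·CB·DD·CA·CB·CB·CB·CB
    A ↦ CA
    B ↦ DD
    C ↦ DD
    D ↦ CB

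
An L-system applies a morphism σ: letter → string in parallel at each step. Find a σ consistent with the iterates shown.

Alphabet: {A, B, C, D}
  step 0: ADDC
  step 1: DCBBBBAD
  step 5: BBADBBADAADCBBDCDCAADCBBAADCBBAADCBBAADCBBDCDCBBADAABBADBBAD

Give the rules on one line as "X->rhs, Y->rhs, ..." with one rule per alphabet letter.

A->DC, B->A, C->AD, D->BB

  step 0 ⇒ step 1: ADDC ⇒ DC·BB·BB·AD
    A ↦ DC
    C ↦ AD
    D ↦ BB
    B ↦ A  (constrained at step 1)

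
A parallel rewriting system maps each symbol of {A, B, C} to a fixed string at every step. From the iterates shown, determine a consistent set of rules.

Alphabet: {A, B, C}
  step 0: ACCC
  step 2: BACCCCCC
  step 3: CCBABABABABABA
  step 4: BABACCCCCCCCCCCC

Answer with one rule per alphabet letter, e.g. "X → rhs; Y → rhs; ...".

A->C, B->C, C->BA

  step 3 ⇒ step 4: CCBABABABABABA ⇒ BA·BA·C·C·C·C·C·C·C·C·C·C·C·C
    A ↦ C
    B ↦ C
    C ↦ BA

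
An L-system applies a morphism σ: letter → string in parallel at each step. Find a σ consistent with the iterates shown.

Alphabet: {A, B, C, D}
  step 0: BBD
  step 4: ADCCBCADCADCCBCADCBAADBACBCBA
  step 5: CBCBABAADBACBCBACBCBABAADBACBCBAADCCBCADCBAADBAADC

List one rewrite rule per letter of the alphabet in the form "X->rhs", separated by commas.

A->C, B->AD, C->BA, D->BC

  step 4 ⇒ step 5: ADCCBCADCADCCBCADCBAADBACBCBA ⇒ C·BC·BA·BA·AD·BA·C·BC·BA·C·BC·BA·BA·AD·BA·C·BC·BA·AD·C·C·BC·AD·C·BA·AD·BA·AD·C
    A ↦ C
    B ↦ AD
    C ↦ BA
    D ↦ BC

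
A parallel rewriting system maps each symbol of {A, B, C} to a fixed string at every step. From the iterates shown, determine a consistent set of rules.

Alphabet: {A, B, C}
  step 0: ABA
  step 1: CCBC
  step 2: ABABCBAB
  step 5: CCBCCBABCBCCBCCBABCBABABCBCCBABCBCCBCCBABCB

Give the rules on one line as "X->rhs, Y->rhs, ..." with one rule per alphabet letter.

A->C, B->CB, C->AB

  step 1 ⇒ step 2: CCBC ⇒ AB·AB·CB·AB
    B ↦ CB
    C ↦ AB
  step 0 ⇒ step 1: ABA ⇒ C·CB·C
    A ↦ C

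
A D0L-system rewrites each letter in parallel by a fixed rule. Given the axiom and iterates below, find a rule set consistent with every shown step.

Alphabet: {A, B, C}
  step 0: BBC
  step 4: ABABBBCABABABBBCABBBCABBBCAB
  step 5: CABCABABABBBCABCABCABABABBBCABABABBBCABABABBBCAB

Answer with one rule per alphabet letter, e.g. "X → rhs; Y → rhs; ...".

A->C, B->AB, C->BB

  step 4 ⇒ step 5: ABABBBCABABABBBCABBBCABBBCAB ⇒ C·AB·C·AB·AB·AB·BB·C·AB·C·AB·C·AB·AB·AB·BB·C·AB·AB·AB·BB·C·AB·AB·AB·BB·C·AB
    A ↦ C
    B ↦ AB
    C ↦ BB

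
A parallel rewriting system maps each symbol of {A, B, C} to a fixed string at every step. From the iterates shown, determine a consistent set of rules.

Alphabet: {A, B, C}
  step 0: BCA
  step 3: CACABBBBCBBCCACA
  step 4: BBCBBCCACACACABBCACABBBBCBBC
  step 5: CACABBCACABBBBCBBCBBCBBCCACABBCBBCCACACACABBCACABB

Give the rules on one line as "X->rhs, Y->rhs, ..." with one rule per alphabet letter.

  step 4 ⇒ step 5: BBCBBCCACACACABBCACABBBBCBBC ⇒ CA·CA·BB·CA·CA·BB·BB·C·BB·C·BB·C·BB·C·CA·CA·BB·C·BB·C·CA·CA·CA·CA·BB·CA·CA·BB
    A ↦ C
    B ↦ CA
    C ↦ BB

A->C, B->CA, C->BB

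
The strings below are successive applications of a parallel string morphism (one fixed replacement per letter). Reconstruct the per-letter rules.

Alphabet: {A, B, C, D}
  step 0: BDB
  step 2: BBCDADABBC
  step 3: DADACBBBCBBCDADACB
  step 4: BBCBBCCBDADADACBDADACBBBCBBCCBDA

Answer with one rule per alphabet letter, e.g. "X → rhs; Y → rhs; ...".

  step 3 ⇒ step 4: DADACBBBCBBCDADACB ⇒ BB·C·BB·C·CB·DA·DA·DA·CB·DA·DA·CB·BB·C·BB·C·CB·DA
    A ↦ C
    B ↦ DA
    C ↦ CB
    D ↦ BB

A->C, B->DA, C->CB, D->BB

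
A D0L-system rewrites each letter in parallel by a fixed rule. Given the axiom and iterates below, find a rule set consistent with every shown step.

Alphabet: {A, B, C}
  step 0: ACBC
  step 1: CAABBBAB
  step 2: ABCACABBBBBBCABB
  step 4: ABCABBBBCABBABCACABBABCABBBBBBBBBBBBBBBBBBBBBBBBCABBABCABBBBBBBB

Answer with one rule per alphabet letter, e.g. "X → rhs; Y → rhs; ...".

  step 1 ⇒ step 2: CAABBBAB ⇒ AB·CA·CA·BB·BB·BB·CA·BB
    A ↦ CA
    B ↦ BB
    C ↦ AB

A->CA, B->BB, C->AB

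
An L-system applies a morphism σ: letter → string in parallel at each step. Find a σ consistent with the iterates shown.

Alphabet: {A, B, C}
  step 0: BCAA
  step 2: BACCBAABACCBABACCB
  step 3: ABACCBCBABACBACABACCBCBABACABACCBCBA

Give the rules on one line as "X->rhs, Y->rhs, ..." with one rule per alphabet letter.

A->BAC, B->A, C->CB

  step 2 ⇒ step 3: BACCBAABACCBABACCB ⇒ A·BAC·CB·CB·A·BAC·BAC·A·BAC·CB·CB·A·BAC·A·BAC·CB·CB·A
    A ↦ BAC
    B ↦ A
    C ↦ CB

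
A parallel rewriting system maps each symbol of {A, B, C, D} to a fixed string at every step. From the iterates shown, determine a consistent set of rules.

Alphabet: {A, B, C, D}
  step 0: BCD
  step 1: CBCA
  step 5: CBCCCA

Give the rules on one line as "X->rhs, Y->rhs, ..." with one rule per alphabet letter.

A->D, B->C, C->B, D->CA

  step 0 ⇒ step 1: BCD ⇒ C·B·CA
    B ↦ C
    C ↦ B
    D ↦ CA
    A ↦ D  (constrained at step 1)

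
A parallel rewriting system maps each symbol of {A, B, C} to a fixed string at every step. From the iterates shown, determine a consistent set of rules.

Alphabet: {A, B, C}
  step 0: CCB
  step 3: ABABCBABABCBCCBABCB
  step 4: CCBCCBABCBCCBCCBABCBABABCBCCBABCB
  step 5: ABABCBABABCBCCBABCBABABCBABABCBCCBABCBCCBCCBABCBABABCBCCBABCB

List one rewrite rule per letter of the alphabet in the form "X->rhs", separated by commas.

  step 4 ⇒ step 5: CCBCCBABCBCCBCCBABCBABABCBCCBABCB ⇒ AB·AB·CB·AB·AB·CB·C·CB·AB·CB·AB·AB·CB·AB·AB·CB·C·CB·AB·CB·C·CB·C·CB·AB·CB·AB·AB·CB·C·CB·AB·CB
    A ↦ C
    B ↦ CB
    C ↦ AB

A->C, B->CB, C->AB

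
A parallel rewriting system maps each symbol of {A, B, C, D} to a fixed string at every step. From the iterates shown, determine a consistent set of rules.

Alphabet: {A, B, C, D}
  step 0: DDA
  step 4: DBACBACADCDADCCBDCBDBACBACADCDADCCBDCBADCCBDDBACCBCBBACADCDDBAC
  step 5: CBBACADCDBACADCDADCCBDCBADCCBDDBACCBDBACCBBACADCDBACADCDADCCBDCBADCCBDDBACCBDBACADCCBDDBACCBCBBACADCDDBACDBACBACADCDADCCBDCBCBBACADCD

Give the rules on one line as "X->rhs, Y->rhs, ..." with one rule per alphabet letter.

  step 4 ⇒ step 5: DBACBACADCDADCCBDCBDBACBACADCDADCCBDCBADCCBDDBACCBCBBACADCDDBAC ⇒ CB·BAC·ADC·D·BAC·ADC·D·ADC·CB·D·CB·ADC·CB·D·D·BAC·CB·D·BAC·CB·BAC·ADC·D·BAC·ADC·D·ADC·CB·D·CB·ADC·CB·D·D·BAC·CB·D·BAC·ADC·CB·D·D·BAC·CB·CB·BAC·ADC·D·D·BAC·D·BAC·BAC·ADC·D·ADC·CB·D·CB·CB·BAC·ADC·D
    A ↦ ADC
    B ↦ BAC
    C ↦ D
    D ↦ CB

A->ADC, B->BAC, C->D, D->CB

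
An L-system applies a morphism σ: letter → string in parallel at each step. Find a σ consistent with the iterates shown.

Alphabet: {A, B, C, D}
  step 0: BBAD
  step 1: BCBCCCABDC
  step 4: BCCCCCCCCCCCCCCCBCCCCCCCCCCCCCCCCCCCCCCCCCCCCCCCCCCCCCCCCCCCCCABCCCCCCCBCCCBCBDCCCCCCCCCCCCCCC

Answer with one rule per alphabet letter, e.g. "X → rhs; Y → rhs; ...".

  step 0 ⇒ step 1: BBAD ⇒ BC·BC·CCA·BDC
    A ↦ CCA
    B ↦ BC
    D ↦ BDC
    C ↦ CC  (constrained at step 1)

A->CCA, B->BC, C->CC, D->BDC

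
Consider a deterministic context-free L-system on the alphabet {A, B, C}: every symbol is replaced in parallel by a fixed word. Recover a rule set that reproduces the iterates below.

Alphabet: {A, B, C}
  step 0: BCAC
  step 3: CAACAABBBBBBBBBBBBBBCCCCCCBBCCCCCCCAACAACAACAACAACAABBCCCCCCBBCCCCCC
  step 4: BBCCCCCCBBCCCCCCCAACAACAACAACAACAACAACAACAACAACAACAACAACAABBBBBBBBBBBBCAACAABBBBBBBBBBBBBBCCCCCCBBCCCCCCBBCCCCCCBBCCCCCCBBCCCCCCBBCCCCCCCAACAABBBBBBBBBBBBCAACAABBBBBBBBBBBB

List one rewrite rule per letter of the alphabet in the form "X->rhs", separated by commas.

A->CCC, B->CAA, C->BB

  step 3 ⇒ step 4: CAACAABBBBBBBBBBBBBBCCCCCCBBCCCCCCCAACAACAACAACAACAABBCCCCCCBBCCCCCC ⇒ BB·CCC·CCC·BB·CCC·CCC·CAA·CAA·CAA·CAA·CAA·CAA·CAA·CAA·CAA·CAA·CAA·CAA·CAA·CAA·BB·BB·BB·BB·BB·BB·CAA·CAA·BB·BB·BB·BB·BB·BB·BB·CCC·CCC·BB·CCC·CCC·BB·CCC·CCC·BB·CCC·CCC·BB·CCC·CCC·BB·CCC·CCC·CAA·CAA·BB·BB·BB·BB·BB·BB·CAA·CAA·BB·BB·BB·BB·BB·BB
    A ↦ CCC
    B ↦ CAA
    C ↦ BB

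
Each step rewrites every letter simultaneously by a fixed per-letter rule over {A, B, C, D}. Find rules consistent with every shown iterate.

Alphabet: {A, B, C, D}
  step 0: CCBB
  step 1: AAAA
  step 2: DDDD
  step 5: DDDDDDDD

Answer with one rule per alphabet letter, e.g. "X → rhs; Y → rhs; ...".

  step 1 ⇒ step 2: AAAA ⇒ D·D·D·D
    A ↦ D
  step 0 ⇒ step 1: CCBB ⇒ A·A·A·A
    B ↦ A
  step 0 ⇒ step 1: CCBB ⇒ A·A·A·A
    C ↦ A
    D ↦ BC  (constrained at step 2)

A->D, B->A, C->A, D->BC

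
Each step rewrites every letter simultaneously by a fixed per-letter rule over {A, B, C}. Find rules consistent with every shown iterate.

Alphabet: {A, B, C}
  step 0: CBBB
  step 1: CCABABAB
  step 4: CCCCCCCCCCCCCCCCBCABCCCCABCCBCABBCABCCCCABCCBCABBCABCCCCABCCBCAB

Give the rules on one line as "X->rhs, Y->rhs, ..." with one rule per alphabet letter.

  step 0 ⇒ step 1: CBBB ⇒ CC·AB·AB·AB
    B ↦ AB
    C ↦ CC
    A ↦ BC  (constrained at step 1)

A->BC, B->AB, C->CC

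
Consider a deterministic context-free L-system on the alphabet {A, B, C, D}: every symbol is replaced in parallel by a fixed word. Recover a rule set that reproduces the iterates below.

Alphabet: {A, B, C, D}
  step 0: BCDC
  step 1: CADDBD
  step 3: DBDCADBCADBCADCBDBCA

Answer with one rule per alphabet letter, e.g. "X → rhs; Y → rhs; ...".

A->CB, B->CA, C->D, D->DB

  step 0 ⇒ step 1: BCDC ⇒ CA·D·DB·D
    B ↦ CA
    C ↦ D
    D ↦ DB
    A ↦ CB  (constrained at step 1)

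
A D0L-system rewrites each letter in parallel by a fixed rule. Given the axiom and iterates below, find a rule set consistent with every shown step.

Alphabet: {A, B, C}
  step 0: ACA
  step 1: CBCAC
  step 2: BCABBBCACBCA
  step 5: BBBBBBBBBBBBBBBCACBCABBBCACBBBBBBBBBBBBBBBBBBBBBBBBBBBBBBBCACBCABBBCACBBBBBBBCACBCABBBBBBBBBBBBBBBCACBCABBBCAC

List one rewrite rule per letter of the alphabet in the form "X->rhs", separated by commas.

A->C, B->BB, C->BCA

  step 1 ⇒ step 2: CBCAC ⇒ BCA·BB·BCA·C·BCA
    A ↦ C
    B ↦ BB
    C ↦ BCA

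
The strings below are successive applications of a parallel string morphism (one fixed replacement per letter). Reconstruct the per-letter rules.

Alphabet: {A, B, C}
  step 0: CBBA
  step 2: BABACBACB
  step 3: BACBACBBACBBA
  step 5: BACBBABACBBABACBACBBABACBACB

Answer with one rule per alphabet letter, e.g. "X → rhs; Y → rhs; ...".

A->C, B->BA, C->B

  step 2 ⇒ step 3: BABACBACB ⇒ BA·C·BA·C·B·BA·C·B·BA
    A ↦ C
    B ↦ BA
    C ↦ B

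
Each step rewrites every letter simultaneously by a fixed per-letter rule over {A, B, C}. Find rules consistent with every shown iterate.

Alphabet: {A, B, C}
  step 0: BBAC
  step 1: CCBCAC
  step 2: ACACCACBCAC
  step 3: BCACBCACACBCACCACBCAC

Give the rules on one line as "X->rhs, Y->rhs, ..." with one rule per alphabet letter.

A->BC, B->C, C->AC

  step 2 ⇒ step 3: ACACCACBCAC ⇒ BC·AC·BC·AC·AC·BC·AC·C·AC·BC·AC
    A ↦ BC
    B ↦ C
    C ↦ AC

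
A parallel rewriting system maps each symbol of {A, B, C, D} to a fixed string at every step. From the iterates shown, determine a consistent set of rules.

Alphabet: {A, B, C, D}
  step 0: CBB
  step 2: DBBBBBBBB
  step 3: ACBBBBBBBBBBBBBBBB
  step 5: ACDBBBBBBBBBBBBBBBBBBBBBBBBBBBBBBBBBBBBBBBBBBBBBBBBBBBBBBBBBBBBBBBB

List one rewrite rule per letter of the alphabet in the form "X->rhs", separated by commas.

  step 2 ⇒ step 3: DBBBBBBBB ⇒ AC·BB·BB·BB·BB·BB·BB·BB·BB
    B ↦ BB
    D ↦ AC
    A ↦ D  (constrained at step 3)
    C ↦ A  (constrained at step 0)

A->D, B->BB, C->A, D->AC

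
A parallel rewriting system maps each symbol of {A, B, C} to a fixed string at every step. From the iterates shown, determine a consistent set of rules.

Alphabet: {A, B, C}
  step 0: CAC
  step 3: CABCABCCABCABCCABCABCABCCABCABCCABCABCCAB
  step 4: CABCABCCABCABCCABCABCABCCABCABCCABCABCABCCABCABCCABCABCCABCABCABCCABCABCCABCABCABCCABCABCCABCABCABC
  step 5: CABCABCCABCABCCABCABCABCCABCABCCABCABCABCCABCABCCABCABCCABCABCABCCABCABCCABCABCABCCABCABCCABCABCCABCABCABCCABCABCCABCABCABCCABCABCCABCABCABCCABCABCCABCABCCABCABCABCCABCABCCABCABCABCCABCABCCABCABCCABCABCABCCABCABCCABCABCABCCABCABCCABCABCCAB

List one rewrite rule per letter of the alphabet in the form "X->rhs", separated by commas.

A->C, B->ABC, C->CAB

  step 4 ⇒ step 5: CABCABCCABCABCCABCABCABCCABCABCCABCABCABCCABCABCCABCABCCABCABCABCCABCABCCABCABCABCCABCABCCABCABCABC ⇒ CAB·C·ABC·CAB·C·ABC·CAB·CAB·C·ABC·CAB·C·ABC·CAB·CAB·C·ABC·CAB·C·ABC·CAB·C·ABC·CAB·CAB·C·ABC·CAB·C·ABC·CAB·CAB·C·ABC·CAB·C·ABC·CAB·C·ABC·CAB·CAB·C·ABC·CAB·C·ABC·CAB·CAB·C·ABC·CAB·C·ABC·CAB·CAB·C·ABC·CAB·C·ABC·CAB·C·ABC·CAB·CAB·C·ABC·CAB·C·ABC·CAB·CAB·C·ABC·CAB·C·ABC·CAB·C·ABC·CAB·CAB·C·ABC·CAB·C·ABC·CAB·CAB·C·ABC·CAB·C·ABC·CAB·C·ABC·CAB
    A ↦ C
    B ↦ ABC
    C ↦ CAB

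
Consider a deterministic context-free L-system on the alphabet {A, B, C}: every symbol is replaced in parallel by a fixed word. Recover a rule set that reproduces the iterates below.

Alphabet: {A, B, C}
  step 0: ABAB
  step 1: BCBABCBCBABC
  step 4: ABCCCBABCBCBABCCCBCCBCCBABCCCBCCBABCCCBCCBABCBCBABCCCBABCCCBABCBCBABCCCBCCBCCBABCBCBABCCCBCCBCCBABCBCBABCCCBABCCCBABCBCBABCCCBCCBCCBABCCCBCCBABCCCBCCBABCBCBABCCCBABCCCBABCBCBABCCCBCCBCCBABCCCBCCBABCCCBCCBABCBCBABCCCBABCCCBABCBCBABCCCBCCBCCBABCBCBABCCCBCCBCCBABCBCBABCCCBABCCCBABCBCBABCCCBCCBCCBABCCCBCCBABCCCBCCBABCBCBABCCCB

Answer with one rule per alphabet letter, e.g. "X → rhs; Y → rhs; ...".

A->BCB, B->ABC, C->CCB

  step 0 ⇒ step 1: ABAB ⇒ BCB·ABC·BCB·ABC
    A ↦ BCB
    B ↦ ABC
    C ↦ CCB  (constrained at step 1)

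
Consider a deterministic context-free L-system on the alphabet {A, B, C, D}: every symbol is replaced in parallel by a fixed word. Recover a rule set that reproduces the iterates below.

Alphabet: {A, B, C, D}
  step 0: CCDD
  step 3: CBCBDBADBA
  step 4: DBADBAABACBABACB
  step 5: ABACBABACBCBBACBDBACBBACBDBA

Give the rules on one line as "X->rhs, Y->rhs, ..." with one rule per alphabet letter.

A->CB, B->BA, C->D, D->A

  step 4 ⇒ step 5: DBADBAABACBABACB ⇒ A·BA·CB·A·BA·CB·CB·BA·CB·D·BA·CB·BA·CB·D·BA
    A ↦ CB
    B ↦ BA
    C ↦ D
    D ↦ A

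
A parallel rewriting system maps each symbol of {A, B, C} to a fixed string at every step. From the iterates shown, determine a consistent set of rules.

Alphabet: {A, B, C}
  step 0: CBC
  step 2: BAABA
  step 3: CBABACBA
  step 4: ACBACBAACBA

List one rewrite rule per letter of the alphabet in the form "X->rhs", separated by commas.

  step 3 ⇒ step 4: CBABACBA ⇒ A·C·BA·C·BA·A·C·BA
    A ↦ BA
    B ↦ C
    C ↦ A

A->BA, B->C, C->A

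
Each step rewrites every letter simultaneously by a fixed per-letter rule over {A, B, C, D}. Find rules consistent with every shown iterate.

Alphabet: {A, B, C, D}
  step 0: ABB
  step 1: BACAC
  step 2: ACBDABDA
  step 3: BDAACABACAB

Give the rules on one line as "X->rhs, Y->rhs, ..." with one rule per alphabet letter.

  step 2 ⇒ step 3: ACBDABDA ⇒ B·DA·AC·A·B·AC·A·B
    A ↦ B
    B ↦ AC
    C ↦ DA
    D ↦ A

A->B, B->AC, C->DA, D->A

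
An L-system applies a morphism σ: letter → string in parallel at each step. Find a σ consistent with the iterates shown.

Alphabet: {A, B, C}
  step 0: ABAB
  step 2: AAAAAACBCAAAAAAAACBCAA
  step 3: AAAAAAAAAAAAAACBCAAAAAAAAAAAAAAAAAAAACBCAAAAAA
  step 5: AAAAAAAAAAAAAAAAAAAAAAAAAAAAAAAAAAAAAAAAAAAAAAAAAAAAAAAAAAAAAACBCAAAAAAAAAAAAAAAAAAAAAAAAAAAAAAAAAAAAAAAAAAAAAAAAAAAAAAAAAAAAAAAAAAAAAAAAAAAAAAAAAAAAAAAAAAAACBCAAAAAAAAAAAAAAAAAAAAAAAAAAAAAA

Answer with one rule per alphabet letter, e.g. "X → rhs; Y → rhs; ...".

A->AA, B->CBC, C->AA

  step 2 ⇒ step 3: AAAAAACBCAAAAAAAACBCAA ⇒ AA·AA·AA·AA·AA·AA·AA·CBC·AA·AA·AA·AA·AA·AA·AA·AA·AA·AA·CBC·AA·AA·AA
    A ↦ AA
    B ↦ CBC
    C ↦ AA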